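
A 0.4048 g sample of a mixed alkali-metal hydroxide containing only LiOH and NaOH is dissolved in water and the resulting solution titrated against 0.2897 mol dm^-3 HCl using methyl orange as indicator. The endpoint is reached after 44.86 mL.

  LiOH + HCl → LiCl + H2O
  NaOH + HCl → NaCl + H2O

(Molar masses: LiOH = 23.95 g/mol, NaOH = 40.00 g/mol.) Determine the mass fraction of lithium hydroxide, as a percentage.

42.41 %

n(HCl) = 0.04486 × 0.2897 = 0.01300 mol
Let x = n(LiOH), y = n(NaOH).
Titrant: 1x + 1y = 0.01300;  mass: 23.95x + 40.00y = 0.4048
Solving, x = 7.167 × 10^-3 mol, y = 5.828 × 10^-3 mol
mass of LiOH = 7.167 × 10^-3 × 23.95 = 0.1717 g
% LiOH = 0.1717 / 0.4048 × 100 = 42.41 %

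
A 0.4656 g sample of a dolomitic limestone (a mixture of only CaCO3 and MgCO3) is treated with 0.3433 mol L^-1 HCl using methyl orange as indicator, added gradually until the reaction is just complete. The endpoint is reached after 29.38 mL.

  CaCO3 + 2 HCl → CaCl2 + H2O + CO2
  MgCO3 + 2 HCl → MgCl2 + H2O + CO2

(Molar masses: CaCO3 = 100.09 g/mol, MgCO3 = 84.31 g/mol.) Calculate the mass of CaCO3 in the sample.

n(HCl) = 0.02938 × 0.3433 = 0.01009 mol
Let x = n(CaCO3), y = n(MgCO3).
Titrant: 2x + 2y = 0.01009;  mass: 100.09x + 84.31y = 0.4656
Solving, x = 2.561 × 10^-3 mol, y = 2.482 × 10^-3 mol
mass of CaCO3 = 2.561 × 10^-3 × 100.09 = 0.2564 g

0.2564 g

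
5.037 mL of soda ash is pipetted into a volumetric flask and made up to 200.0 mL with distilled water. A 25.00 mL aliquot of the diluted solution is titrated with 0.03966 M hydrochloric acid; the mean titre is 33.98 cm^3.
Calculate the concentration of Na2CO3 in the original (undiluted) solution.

1.070 M

Na2CO3 + 2 HCl → 2 NaCl + H2O + CO2
n(HCl) = 0.03398 × 0.03966 = 1.348 × 10^-3 mol
From the 1:2 ratio, n(Na2CO3) in the aliquot = 1/2 × 1.348 × 10^-3 = 6.738 × 10^-4 mol
[Na2CO3]_dilute = 6.738 × 10^-4 / 0.02500 = 0.02695 mol/L
Dilution factor = 200.0 / 5.037 = 39.71
[Na2CO3]_stock = 0.02695 × 39.71 = 1.070 mol/L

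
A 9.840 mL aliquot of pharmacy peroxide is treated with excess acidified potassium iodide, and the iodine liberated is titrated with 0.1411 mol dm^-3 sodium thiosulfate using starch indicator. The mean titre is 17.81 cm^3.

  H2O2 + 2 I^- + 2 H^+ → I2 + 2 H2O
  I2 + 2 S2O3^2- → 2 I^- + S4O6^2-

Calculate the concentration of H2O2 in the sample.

0.1277 mol/L

n(S2O3^2-) = 0.01781 × 0.1411 = 2.513 × 10^-3 mol
n(I2) = n(S2O3^2-)/2 = 1.256 × 10^-3 mol
n(H2O2) in the aliquot = 1.256 × 10^-3 mol (1:1 ratio)
[H2O2] = 1.256 × 10^-3 / 0.009840 = 0.1277 mol/L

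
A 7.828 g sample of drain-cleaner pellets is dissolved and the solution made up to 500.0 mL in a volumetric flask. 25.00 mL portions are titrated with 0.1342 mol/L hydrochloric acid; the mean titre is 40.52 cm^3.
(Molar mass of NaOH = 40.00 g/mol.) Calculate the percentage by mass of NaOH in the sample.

55.57 %

NaOH + HCl → NaCl + H2O
n(HCl) per titration = 0.04052 × 0.1342 = 5.438 × 10^-3 mol
n(NaOH) in each aliquot = 5.438 × 10^-3 mol (1:1 ratio)
n(NaOH) in the whole flask = 5.438 × 10^-3 × 500.0/25.00 = 0.1088 mol
mass of NaOH = 0.1088 × 40.00 = 4.350 g
% NaOH = 4.350 / 7.828 × 100 = 55.57 %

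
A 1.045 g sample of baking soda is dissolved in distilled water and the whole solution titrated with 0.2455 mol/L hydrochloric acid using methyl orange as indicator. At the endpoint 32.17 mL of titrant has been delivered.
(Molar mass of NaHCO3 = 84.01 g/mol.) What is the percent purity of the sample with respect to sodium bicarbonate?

63.49 %

NaHCO3 + HCl → NaCl + H2O + CO2
n(HCl) = 0.03217 L × 0.2455 mol/L = 7.898 × 10^-3 mol
n(NaHCO3) = 7.898 × 10^-3 mol (1:1 ratio)
mass of NaHCO3 = 7.898 × 10^-3 × 84.01 g/mol = 0.6635 g
% NaHCO3 = 0.6635 / 1.045 × 100 = 63.49 %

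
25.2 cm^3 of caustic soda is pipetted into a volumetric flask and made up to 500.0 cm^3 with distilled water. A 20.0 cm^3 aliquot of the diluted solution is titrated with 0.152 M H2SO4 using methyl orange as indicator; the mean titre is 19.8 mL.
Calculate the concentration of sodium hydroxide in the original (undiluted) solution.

5.97 M

2 NaOH + H2SO4 → Na2SO4 + 2 H2O
n(H2SO4) = 0.0198 × 0.152 = 3.01 × 10^-3 mol
From the 2:1 ratio, n(NaOH) in the aliquot = 2/1 × 3.01 × 10^-3 = 6.02 × 10^-3 mol
[NaOH]_dilute = 6.02 × 10^-3 / 0.0200 = 0.301 mol/L
Dilution factor = 500.0 / 25.2 = 19.84
[NaOH]_stock = 0.301 × 19.84 = 5.97 mol/L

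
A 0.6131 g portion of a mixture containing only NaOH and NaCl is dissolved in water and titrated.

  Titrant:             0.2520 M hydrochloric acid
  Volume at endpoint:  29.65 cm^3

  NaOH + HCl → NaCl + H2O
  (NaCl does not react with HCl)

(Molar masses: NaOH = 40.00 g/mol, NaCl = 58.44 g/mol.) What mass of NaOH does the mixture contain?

0.2989 g

n(HCl) = 0.02965 × 0.2520 = 7.472 × 10^-3 mol
Let x = n(NaOH), y = n(NaCl).
Titrant: 1x = 7.472 × 10^-3;  mass: 40.00x + 58.44y = 0.6131
Solving, x = 7.472 × 10^-3 mol, y = 5.377 × 10^-3 mol
mass of NaOH = 7.472 × 10^-3 × 40.00 = 0.2989 g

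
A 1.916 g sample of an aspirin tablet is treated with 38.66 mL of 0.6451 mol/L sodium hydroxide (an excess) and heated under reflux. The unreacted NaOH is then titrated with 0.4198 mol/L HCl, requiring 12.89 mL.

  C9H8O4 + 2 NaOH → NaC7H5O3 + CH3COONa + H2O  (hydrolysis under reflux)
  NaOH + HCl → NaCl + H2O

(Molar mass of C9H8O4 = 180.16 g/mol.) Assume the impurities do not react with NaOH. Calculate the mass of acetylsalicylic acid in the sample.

1.759 g

n(NaOH) added = 0.03866 × 0.6451 = 0.02494 mol
n(HCl) used in back-titration = 0.01289 × 0.4198 = 5.411 × 10^-3 mol
n(NaOH) left over = 5.411 × 10^-3 mol (1:1 ratio)
n(NaOH) consumed by analyte = 0.02494 − 5.411 × 10^-3 = 0.01953 mol
From the 1:2 ratio, n(C9H8O4) = 1/2 × 0.01953 = 9.764 × 10^-3 mol
mass of C9H8O4 = 9.764 × 10^-3 × 180.16 = 1.759 g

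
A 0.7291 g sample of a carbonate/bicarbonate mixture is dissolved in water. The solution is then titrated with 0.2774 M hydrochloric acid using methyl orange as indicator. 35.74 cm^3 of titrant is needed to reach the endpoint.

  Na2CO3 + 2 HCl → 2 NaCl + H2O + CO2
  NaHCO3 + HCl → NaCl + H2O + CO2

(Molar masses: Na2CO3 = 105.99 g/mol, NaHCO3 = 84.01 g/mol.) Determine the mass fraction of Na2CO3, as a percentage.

24.33 %

n(HCl) = 0.03574 × 0.2774 = 9.914 × 10^-3 mol
Let x = n(Na2CO3), y = n(NaHCO3).
Titrant: 2x + 1y = 9.914 × 10^-3;  mass: 105.99x + 84.01y = 0.7291
Solving, x = 1.673 × 10^-3 mol, y = 6.568 × 10^-3 mol
mass of Na2CO3 = 1.673 × 10^-3 × 105.99 = 0.1774 g
% Na2CO3 = 0.1774 / 0.7291 × 100 = 24.33 %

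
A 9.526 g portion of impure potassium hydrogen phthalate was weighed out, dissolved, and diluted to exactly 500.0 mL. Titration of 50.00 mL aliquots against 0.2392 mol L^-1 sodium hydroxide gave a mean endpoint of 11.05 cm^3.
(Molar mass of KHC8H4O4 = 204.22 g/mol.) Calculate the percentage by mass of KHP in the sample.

KHC8H4O4 + NaOH → KNaC8H4O4 + H2O
n(NaOH) per titration = 0.01105 × 0.2392 = 2.643 × 10^-3 mol
n(KHC8H4O4) in each aliquot = 2.643 × 10^-3 mol (1:1 ratio)
n(KHC8H4O4) in the whole flask = 2.643 × 10^-3 × 500.0/50.00 = 0.02643 mol
mass of KHC8H4O4 = 0.02643 × 204.22 = 5.398 g
% KHC8H4O4 = 5.398 / 9.526 × 100 = 56.66 %

56.66 %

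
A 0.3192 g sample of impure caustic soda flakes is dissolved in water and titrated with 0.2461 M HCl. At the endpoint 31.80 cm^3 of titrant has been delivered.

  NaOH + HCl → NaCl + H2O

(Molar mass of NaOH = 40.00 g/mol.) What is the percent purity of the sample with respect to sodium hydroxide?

98.07 %

n(HCl) = 0.03180 L × 0.2461 mol/L = 7.826 × 10^-3 mol
n(NaOH) = 7.826 × 10^-3 mol (1:1 ratio)
mass of NaOH = 7.826 × 10^-3 × 40.00 g/mol = 0.3130 g
% NaOH = 0.3130 / 0.3192 × 100 = 98.07 %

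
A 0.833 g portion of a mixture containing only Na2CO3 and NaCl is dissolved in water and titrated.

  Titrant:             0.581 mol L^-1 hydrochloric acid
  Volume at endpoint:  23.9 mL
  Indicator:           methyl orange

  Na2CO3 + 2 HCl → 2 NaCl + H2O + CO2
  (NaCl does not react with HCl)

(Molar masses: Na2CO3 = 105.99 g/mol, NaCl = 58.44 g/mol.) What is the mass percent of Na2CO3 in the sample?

88.3 %

n(HCl) = 0.0239 × 0.581 = 0.0139 mol
Let x = n(Na2CO3), y = n(NaCl).
Titrant: 2x = 0.0139;  mass: 105.99x + 58.44y = 0.833
Solving, x = 6.94 × 10^-3 mol, y = 1.66 × 10^-3 mol
mass of Na2CO3 = 6.94 × 10^-3 × 105.99 = 0.736 g
% Na2CO3 = 0.736 / 0.833 × 100 = 88.3 %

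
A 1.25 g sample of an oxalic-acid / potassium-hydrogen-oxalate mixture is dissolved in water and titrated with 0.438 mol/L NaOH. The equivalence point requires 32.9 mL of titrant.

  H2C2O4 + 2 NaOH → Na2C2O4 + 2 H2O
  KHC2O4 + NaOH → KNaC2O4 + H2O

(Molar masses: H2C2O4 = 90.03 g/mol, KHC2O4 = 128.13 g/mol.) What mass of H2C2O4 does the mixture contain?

n(NaOH) = 0.0329 × 0.438 = 0.0144 mol
Let x = n(H2C2O4), y = n(KHC2O4).
Titrant: 2x + 1y = 0.0144;  mass: 90.03x + 128.13y = 1.25
Solving, x = 3.59 × 10^-3 mol, y = 7.23 × 10^-3 mol
mass of H2C2O4 = 3.59 × 10^-3 × 90.03 = 0.323 g

0.323 g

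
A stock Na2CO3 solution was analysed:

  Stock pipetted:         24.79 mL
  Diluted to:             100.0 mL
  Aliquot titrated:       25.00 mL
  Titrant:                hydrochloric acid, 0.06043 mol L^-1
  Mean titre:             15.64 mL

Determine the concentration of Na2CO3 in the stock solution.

0.07625 mol/L

Na2CO3 + 2 HCl → 2 NaCl + H2O + CO2
n(HCl) = 0.01564 × 0.06043 = 9.451 × 10^-4 mol
From the 1:2 ratio, n(Na2CO3) in the aliquot = 1/2 × 9.451 × 10^-4 = 4.726 × 10^-4 mol
[Na2CO3]_dilute = 4.726 × 10^-4 / 0.02500 = 0.01890 mol/L
Dilution factor = 100.0 / 24.79 = 4.034
[Na2CO3]_stock = 0.01890 × 4.034 = 0.07625 mol/L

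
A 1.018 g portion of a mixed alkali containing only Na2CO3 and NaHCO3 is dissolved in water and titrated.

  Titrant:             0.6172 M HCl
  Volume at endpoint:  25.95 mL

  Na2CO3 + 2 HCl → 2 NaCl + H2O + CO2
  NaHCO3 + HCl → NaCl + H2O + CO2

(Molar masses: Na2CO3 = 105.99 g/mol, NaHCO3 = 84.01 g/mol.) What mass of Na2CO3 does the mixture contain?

n(HCl) = 0.02595 × 0.6172 = 0.01602 mol
Let x = n(Na2CO3), y = n(NaHCO3).
Titrant: 2x + 1y = 0.01602;  mass: 105.99x + 84.01y = 1.018
Solving, x = 5.280 × 10^-3 mol, y = 5.456 × 10^-3 mol
mass of Na2CO3 = 5.280 × 10^-3 × 105.99 = 0.5597 g

0.5597 g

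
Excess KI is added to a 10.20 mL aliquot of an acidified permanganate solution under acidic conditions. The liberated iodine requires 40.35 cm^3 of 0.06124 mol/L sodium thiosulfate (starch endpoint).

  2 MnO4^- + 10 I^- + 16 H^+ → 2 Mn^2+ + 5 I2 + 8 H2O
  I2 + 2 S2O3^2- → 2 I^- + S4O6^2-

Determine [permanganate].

0.04845 mol/L

n(S2O3^2-) = 0.04035 × 0.06124 = 2.471 × 10^-3 mol
n(I2) = n(S2O3^2-)/2 = 1.236 × 10^-3 mol
From the 2:5 ratio, n(MnO4^-) in the aliquot = 2/5 × 1.236 × 10^-3 = 4.942 × 10^-4 mol
[MnO4^-] = 4.942 × 10^-4 / 0.01020 = 0.04845 mol/L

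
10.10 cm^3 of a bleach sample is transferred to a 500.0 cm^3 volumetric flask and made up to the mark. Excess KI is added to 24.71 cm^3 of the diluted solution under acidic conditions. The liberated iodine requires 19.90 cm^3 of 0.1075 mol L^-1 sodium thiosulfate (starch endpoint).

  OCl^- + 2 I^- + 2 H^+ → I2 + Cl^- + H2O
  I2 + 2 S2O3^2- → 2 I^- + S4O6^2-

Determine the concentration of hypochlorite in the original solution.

2.143 mol/L

n(S2O3^2-) = 0.01990 × 0.1075 = 2.139 × 10^-3 mol
n(I2) = n(S2O3^2-)/2 = 1.070 × 10^-3 mol
n(OCl^-) in the aliquot = 1.070 × 10^-3 mol (1:1 ratio)
[OCl^-]_dilute = 1.070 × 10^-3 / 0.02471 = 0.04329 mol/L
[OCl^-]_original = 0.04329 × 500.0/10.10 = 2.143 mol/L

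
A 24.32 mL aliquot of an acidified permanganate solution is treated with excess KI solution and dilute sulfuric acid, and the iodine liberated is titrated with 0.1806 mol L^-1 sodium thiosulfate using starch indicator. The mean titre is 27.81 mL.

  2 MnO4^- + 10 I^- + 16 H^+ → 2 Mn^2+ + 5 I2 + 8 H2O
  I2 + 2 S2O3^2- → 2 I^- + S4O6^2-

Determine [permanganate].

n(S2O3^2-) = 0.02781 × 0.1806 = 5.022 × 10^-3 mol
n(I2) = n(S2O3^2-)/2 = 2.511 × 10^-3 mol
From the 2:5 ratio, n(MnO4^-) in the aliquot = 2/5 × 2.511 × 10^-3 = 1.004 × 10^-3 mol
[MnO4^-] = 1.004 × 10^-3 / 0.02432 = 0.04130 mol/L

0.04130 mol/L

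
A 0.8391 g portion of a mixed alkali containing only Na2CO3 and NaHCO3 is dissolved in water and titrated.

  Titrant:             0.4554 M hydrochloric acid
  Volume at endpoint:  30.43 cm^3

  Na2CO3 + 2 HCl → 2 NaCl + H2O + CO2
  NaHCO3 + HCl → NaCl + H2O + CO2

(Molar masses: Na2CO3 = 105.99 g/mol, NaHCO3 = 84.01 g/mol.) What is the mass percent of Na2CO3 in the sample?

n(HCl) = 0.03043 × 0.4554 = 0.01386 mol
Let x = n(Na2CO3), y = n(NaHCO3).
Titrant: 2x + 1y = 0.01386;  mass: 105.99x + 84.01y = 0.8391
Solving, x = 5.241 × 10^-3 mol, y = 3.376 × 10^-3 mol
mass of Na2CO3 = 5.241 × 10^-3 × 105.99 = 0.5555 g
% Na2CO3 = 0.5555 / 0.8391 × 100 = 66.20 %

66.20 %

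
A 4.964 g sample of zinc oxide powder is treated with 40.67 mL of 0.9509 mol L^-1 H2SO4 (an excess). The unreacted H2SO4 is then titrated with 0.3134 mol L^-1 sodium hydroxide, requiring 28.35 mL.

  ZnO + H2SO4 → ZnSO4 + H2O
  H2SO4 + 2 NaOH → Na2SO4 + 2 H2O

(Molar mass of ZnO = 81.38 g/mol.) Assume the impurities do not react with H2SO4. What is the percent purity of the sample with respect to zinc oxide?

56.12 %

n(H2SO4) added = 0.04067 × 0.9509 = 0.03867 mol
n(NaOH) used in back-titration = 0.02835 × 0.3134 = 8.885 × 10^-3 mol
From the 1:2 ratio, n(H2SO4) left over = 1/2 × 8.885 × 10^-3 = 4.442 × 10^-3 mol
n(H2SO4) consumed by analyte = 0.03867 − 4.442 × 10^-3 = 0.03423 mol
n(ZnO) = 0.03423 mol (1:1 ratio)
mass of ZnO = 0.03423 × 81.38 = 2.786 g
% ZnO = 2.786 / 4.964 × 100 = 56.12 %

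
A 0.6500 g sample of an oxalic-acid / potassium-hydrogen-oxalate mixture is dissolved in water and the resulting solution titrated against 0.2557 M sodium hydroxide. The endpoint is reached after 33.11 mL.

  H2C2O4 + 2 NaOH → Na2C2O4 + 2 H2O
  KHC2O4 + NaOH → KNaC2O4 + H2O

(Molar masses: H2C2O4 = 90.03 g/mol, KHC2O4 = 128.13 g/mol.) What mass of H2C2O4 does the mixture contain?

n(NaOH) = 0.03311 × 0.2557 = 8.466 × 10^-3 mol
Let x = n(H2C2O4), y = n(KHC2O4).
Titrant: 2x + 1y = 8.466 × 10^-3;  mass: 90.03x + 128.13y = 0.6500
Solving, x = 2.616 × 10^-3 mol, y = 3.235 × 10^-3 mol
mass of H2C2O4 = 2.616 × 10^-3 × 90.03 = 0.2355 g

0.2355 g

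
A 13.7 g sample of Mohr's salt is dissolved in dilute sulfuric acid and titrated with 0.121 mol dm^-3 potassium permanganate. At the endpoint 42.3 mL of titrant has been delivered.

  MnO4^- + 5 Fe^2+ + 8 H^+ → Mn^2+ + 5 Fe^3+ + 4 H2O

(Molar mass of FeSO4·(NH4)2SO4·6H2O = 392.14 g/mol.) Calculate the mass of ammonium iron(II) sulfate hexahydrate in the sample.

10.0 g

n(KMnO4) = 0.0423 L × 0.121 mol/L = 5.12 × 10^-3 mol
From the 5:1 ratio, n(FeSO4·(NH4)2SO4·6H2O) = 5/1 × 5.12 × 10^-3 = 0.0256 mol
mass of FeSO4·(NH4)2SO4·6H2O = 0.0256 × 392.14 g/mol = 10.0 g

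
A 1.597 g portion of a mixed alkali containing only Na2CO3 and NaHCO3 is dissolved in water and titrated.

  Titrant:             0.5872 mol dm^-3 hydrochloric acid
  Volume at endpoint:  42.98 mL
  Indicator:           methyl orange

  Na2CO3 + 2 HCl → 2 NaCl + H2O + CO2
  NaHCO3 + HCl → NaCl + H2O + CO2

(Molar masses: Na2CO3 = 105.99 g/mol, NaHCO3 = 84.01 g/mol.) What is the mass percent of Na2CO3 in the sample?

55.98 %

n(HCl) = 0.04298 × 0.5872 = 0.02524 mol
Let x = n(Na2CO3), y = n(NaHCO3).
Titrant: 2x + 1y = 0.02524;  mass: 105.99x + 84.01y = 1.597
Solving, x = 8.435 × 10^-3 mol, y = 8.368 × 10^-3 mol
mass of Na2CO3 = 8.435 × 10^-3 × 105.99 = 0.8940 g
% Na2CO3 = 0.8940 / 1.597 × 100 = 55.98 %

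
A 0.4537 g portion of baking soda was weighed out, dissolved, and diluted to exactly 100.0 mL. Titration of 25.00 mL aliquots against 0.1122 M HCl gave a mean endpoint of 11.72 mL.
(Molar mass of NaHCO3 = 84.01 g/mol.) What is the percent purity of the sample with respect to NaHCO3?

97.40 %

NaHCO3 + HCl → NaCl + H2O + CO2
n(HCl) per titration = 0.01172 × 0.1122 = 1.315 × 10^-3 mol
n(NaHCO3) in each aliquot = 1.315 × 10^-3 mol (1:1 ratio)
n(NaHCO3) in the whole flask = 1.315 × 10^-3 × 100.0/25.00 = 5.260 × 10^-3 mol
mass of NaHCO3 = 5.260 × 10^-3 × 84.01 = 0.4419 g
% NaHCO3 = 0.4419 / 0.4537 × 100 = 97.40 %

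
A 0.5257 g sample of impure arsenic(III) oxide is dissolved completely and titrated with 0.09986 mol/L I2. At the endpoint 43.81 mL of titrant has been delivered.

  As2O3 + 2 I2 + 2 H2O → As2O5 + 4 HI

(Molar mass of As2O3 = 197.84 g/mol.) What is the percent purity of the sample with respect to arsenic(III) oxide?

82.32 %

n(I2) = 0.04381 L × 0.09986 mol/L = 4.375 × 10^-3 mol
From the 1:2 ratio, n(As2O3) = 1/2 × 4.375 × 10^-3 = 2.187 × 10^-3 mol
mass of As2O3 = 2.187 × 10^-3 × 197.84 g/mol = 0.4328 g
% As2O3 = 0.4328 / 0.5257 × 100 = 82.32 %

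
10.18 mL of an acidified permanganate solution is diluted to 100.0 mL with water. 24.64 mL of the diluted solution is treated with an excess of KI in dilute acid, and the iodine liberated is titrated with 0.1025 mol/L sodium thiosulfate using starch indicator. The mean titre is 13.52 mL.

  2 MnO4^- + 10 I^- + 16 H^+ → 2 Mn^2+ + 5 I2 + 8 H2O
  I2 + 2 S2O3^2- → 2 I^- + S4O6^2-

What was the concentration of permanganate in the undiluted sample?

n(S2O3^2-) = 0.01352 × 0.1025 = 1.386 × 10^-3 mol
n(I2) = n(S2O3^2-)/2 = 6.929 × 10^-4 mol
From the 2:5 ratio, n(MnO4^-) in the aliquot = 2/5 × 6.929 × 10^-4 = 2.772 × 10^-4 mol
[MnO4^-]_dilute = 2.772 × 10^-4 / 0.02464 = 0.01125 mol/L
[MnO4^-]_original = 0.01125 × 100.0/10.18 = 0.1105 mol/L

0.1105 mol/L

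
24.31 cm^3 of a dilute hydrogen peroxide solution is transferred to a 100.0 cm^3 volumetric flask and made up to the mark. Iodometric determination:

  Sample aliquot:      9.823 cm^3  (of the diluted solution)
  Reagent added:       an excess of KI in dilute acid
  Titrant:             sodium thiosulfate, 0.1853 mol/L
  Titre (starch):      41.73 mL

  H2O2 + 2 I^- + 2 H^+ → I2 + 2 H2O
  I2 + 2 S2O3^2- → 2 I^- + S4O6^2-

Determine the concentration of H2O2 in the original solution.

1.619 mol/L

n(S2O3^2-) = 0.04173 × 0.1853 = 7.733 × 10^-3 mol
n(I2) = n(S2O3^2-)/2 = 3.866 × 10^-3 mol
n(H2O2) in the aliquot = 3.866 × 10^-3 mol (1:1 ratio)
[H2O2]_dilute = 3.866 × 10^-3 / 0.009823 = 0.3936 mol/L
[H2O2]_original = 0.3936 × 100.0/24.31 = 1.619 mol/L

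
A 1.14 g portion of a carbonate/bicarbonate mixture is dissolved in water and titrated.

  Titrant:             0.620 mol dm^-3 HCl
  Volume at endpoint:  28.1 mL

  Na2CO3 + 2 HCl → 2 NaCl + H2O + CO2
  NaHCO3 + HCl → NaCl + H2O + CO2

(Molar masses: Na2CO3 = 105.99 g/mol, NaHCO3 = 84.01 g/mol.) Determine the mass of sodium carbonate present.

n(HCl) = 0.0281 × 0.620 = 0.0174 mol
Let x = n(Na2CO3), y = n(NaHCO3).
Titrant: 2x + 1y = 0.0174;  mass: 105.99x + 84.01y = 1.14
Solving, x = 5.22 × 10^-3 mol, y = 6.99 × 10^-3 mol
mass of Na2CO3 = 5.22 × 10^-3 × 105.99 = 0.553 g

0.553 g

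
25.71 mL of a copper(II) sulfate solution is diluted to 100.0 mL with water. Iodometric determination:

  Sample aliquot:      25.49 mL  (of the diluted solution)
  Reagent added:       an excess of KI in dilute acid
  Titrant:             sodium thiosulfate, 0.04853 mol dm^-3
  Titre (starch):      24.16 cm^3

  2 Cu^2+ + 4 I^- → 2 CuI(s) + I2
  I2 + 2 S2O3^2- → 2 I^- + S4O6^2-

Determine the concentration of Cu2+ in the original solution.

n(S2O3^2-) = 0.02416 × 0.04853 = 1.172 × 10^-3 mol
n(I2) = n(S2O3^2-)/2 = 5.862 × 10^-4 mol
From the 2:1 ratio, n(Cu2+) in the aliquot = 2/1 × 5.862 × 10^-4 = 1.172 × 10^-3 mol
[Cu2+]_dilute = 1.172 × 10^-3 / 0.02549 = 0.04600 mol/L
[Cu2+]_original = 0.04600 × 100.0/25.71 = 0.1789 mol/L

0.1789 mol/L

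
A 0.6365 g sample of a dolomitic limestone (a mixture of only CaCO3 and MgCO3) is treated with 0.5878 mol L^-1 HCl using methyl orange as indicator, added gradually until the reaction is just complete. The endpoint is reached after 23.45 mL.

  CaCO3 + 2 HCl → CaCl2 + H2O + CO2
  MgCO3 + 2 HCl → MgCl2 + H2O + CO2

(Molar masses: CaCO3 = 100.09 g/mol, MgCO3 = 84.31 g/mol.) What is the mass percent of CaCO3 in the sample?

n(HCl) = 0.02345 × 0.5878 = 0.01378 mol
Let x = n(CaCO3), y = n(MgCO3).
Titrant: 2x + 2y = 0.01378;  mass: 100.09x + 84.31y = 0.6365
Solving, x = 3.513 × 10^-3 mol, y = 3.379 × 10^-3 mol
mass of CaCO3 = 3.513 × 10^-3 × 100.09 = 0.3516 g
% CaCO3 = 0.3516 / 0.6365 × 100 = 55.25 %

55.25 %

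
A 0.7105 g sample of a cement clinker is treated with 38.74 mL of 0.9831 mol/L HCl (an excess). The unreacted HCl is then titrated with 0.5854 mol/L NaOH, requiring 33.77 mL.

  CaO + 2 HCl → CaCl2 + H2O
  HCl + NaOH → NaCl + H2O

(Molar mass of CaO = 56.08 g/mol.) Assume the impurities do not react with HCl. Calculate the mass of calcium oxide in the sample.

0.5136 g

n(HCl) added = 0.03874 × 0.9831 = 0.03809 mol
n(NaOH) used in back-titration = 0.03377 × 0.5854 = 0.01977 mol
n(HCl) left over = 0.01977 mol (1:1 ratio)
n(HCl) consumed by analyte = 0.03809 − 0.01977 = 0.01832 mol
From the 1:2 ratio, n(CaO) = 1/2 × 0.01832 = 9.158 × 10^-3 mol
mass of CaO = 9.158 × 10^-3 × 56.08 = 0.5136 g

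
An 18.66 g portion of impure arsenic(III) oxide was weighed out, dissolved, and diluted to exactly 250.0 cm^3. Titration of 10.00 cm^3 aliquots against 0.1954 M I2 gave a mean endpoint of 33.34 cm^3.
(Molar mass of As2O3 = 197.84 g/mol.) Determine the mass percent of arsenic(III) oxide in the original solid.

As2O3 + 2 I2 + 2 H2O → As2O5 + 4 HI
n(I2) per titration = 0.03334 × 0.1954 = 6.515 × 10^-3 mol
From the 1:2 ratio, n(As2O3) in each aliquot = 1/2 × 6.515 × 10^-3 = 3.257 × 10^-3 mol
n(As2O3) in the whole flask = 3.257 × 10^-3 × 250.0/10.00 = 0.08143 mol
mass of As2O3 = 0.08143 × 197.84 = 16.11 g
% As2O3 = 16.11 / 18.66 × 100 = 86.34 %

86.34 %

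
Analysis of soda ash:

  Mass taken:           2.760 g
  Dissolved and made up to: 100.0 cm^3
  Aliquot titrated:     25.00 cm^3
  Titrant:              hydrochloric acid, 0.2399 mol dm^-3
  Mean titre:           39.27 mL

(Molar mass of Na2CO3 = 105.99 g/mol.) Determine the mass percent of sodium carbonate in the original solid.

72.36 %

Na2CO3 + 2 HCl → 2 NaCl + H2O + CO2
n(HCl) per titration = 0.03927 × 0.2399 = 9.421 × 10^-3 mol
From the 1:2 ratio, n(Na2CO3) in each aliquot = 1/2 × 9.421 × 10^-3 = 4.710 × 10^-3 mol
n(Na2CO3) in the whole flask = 4.710 × 10^-3 × 100.0/25.00 = 0.01884 mol
mass of Na2CO3 = 0.01884 × 105.99 = 1.997 g
% Na2CO3 = 1.997 / 2.760 × 100 = 72.36 %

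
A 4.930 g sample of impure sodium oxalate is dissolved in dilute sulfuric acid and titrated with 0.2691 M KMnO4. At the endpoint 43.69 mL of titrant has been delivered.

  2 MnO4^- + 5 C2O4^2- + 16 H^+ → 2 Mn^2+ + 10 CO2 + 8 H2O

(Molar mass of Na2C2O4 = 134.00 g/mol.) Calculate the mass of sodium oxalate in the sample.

n(KMnO4) = 0.04369 L × 0.2691 mol/L = 0.01176 mol
From the 5:2 ratio, n(Na2C2O4) = 5/2 × 0.01176 = 0.02939 mol
mass of Na2C2O4 = 0.02939 × 134.00 g/mol = 3.939 g

3.939 g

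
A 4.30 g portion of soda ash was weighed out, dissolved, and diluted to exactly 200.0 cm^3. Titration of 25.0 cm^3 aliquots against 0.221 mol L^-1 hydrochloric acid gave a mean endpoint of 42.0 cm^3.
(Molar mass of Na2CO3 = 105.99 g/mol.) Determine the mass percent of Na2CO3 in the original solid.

91.5 %

Na2CO3 + 2 HCl → 2 NaCl + H2O + CO2
n(HCl) per titration = 0.0420 × 0.221 = 9.28 × 10^-3 mol
From the 1:2 ratio, n(Na2CO3) in each aliquot = 1/2 × 9.28 × 10^-3 = 4.64 × 10^-3 mol
n(Na2CO3) in the whole flask = 4.64 × 10^-3 × 200.0/25.0 = 0.0371 mol
mass of Na2CO3 = 0.0371 × 105.99 = 3.94 g
% Na2CO3 = 3.94 / 4.30 × 100 = 91.5 %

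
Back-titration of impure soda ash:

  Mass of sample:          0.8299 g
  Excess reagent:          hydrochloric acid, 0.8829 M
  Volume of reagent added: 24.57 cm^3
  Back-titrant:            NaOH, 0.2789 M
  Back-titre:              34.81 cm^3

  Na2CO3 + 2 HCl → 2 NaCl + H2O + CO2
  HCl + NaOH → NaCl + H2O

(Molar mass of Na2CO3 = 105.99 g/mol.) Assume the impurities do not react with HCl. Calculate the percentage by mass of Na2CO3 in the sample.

76.53 %

n(HCl) added = 0.02457 × 0.8829 = 0.02169 mol
n(NaOH) used in back-titration = 0.03481 × 0.2789 = 9.709 × 10^-3 mol
n(HCl) left over = 9.709 × 10^-3 mol (1:1 ratio)
n(HCl) consumed by analyte = 0.02169 − 9.709 × 10^-3 = 0.01198 mol
From the 1:2 ratio, n(Na2CO3) = 1/2 × 0.01198 = 5.992 × 10^-3 mol
mass of Na2CO3 = 5.992 × 10^-3 × 105.99 = 0.6351 g
% Na2CO3 = 0.6351 / 0.8299 × 100 = 76.53 %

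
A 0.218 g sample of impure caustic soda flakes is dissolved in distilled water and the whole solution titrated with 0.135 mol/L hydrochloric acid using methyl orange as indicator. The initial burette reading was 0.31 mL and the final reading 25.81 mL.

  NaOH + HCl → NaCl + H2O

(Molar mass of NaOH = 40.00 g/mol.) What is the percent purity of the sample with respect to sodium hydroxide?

n(HCl) = 0.0255 L × 0.135 mol/L = 3.44 × 10^-3 mol
n(NaOH) = 3.44 × 10^-3 mol (1:1 ratio)
mass of NaOH = 3.44 × 10^-3 × 40.00 g/mol = 0.138 g
% NaOH = 0.138 / 0.218 × 100 = 63.2 %

63.2 %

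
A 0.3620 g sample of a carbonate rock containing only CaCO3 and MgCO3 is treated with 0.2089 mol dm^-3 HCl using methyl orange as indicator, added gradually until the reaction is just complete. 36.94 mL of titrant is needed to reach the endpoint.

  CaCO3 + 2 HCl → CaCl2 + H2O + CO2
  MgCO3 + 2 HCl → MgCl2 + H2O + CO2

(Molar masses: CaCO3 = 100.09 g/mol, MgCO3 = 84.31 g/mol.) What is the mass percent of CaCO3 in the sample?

64.30 %

n(HCl) = 0.03694 × 0.2089 = 7.717 × 10^-3 mol
Let x = n(CaCO3), y = n(MgCO3).
Titrant: 2x + 2y = 7.717 × 10^-3;  mass: 100.09x + 84.31y = 0.3620
Solving, x = 2.326 × 10^-3 mol, y = 1.533 × 10^-3 mol
mass of CaCO3 = 2.326 × 10^-3 × 100.09 = 0.2328 g
% CaCO3 = 0.2328 / 0.3620 × 100 = 64.30 %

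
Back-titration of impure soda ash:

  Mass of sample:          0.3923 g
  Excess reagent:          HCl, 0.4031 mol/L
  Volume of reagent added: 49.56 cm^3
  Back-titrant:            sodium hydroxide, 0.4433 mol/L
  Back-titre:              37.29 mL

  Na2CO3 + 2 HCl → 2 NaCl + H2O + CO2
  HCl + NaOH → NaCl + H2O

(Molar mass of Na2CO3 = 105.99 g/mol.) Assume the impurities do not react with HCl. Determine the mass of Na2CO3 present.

0.1827 g

n(HCl) added = 0.04956 × 0.4031 = 0.01998 mol
n(NaOH) used in back-titration = 0.03729 × 0.4433 = 0.01653 mol
n(HCl) left over = 0.01653 mol (1:1 ratio)
n(HCl) consumed by analyte = 0.01998 − 0.01653 = 3.447 × 10^-3 mol
From the 1:2 ratio, n(Na2CO3) = 1/2 × 3.447 × 10^-3 = 1.723 × 10^-3 mol
mass of Na2CO3 = 1.723 × 10^-3 × 105.99 = 0.1827 g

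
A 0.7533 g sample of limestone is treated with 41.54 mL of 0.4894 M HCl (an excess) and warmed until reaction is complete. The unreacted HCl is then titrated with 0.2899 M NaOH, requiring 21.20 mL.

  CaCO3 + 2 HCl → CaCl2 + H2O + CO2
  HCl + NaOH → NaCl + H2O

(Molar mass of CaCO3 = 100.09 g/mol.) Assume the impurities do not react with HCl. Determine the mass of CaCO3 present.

n(HCl) added = 0.04154 × 0.4894 = 0.02033 mol
n(NaOH) used in back-titration = 0.02120 × 0.2899 = 6.146 × 10^-3 mol
n(HCl) left over = 6.146 × 10^-3 mol (1:1 ratio)
n(HCl) consumed by analyte = 0.02033 − 6.146 × 10^-3 = 0.01418 mol
From the 1:2 ratio, n(CaCO3) = 1/2 × 0.01418 = 7.092 × 10^-3 mol
mass of CaCO3 = 7.092 × 10^-3 × 100.09 = 0.7098 g

0.7098 g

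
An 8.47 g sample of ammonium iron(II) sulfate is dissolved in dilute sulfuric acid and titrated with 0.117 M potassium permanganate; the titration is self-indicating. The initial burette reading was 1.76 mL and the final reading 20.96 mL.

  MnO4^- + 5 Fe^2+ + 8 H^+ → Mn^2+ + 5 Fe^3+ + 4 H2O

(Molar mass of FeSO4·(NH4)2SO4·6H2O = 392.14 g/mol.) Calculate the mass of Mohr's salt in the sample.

4.40 g

n(KMnO4) = 0.0192 L × 0.117 mol/L = 2.25 × 10^-3 mol
From the 5:1 ratio, n(FeSO4·(NH4)2SO4·6H2O) = 5/1 × 2.25 × 10^-3 = 0.0112 mol
mass of FeSO4·(NH4)2SO4·6H2O = 0.0112 × 392.14 g/mol = 4.40 g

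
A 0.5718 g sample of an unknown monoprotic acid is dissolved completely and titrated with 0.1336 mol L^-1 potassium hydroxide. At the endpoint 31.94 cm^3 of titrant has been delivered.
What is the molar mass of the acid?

134.0 g/mol

n(KOH) = 0.03194 L × 0.1336 mol/L = 4.267 × 10^-3 mol
n(HA) = 4.267 × 10^-3 mol (1:1 ratio)
M = m / n = 0.5718 g / 4.267 × 10^-3 mol = 134.0 g/mol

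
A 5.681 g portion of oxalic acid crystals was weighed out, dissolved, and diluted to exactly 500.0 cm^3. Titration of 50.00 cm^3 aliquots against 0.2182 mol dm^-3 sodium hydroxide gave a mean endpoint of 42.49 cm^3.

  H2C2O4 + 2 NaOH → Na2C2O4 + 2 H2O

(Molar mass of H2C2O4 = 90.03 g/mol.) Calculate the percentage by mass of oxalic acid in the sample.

73.46 %

n(NaOH) per titration = 0.04249 × 0.2182 = 9.271 × 10^-3 mol
From the 1:2 ratio, n(H2C2O4) in each aliquot = 1/2 × 9.271 × 10^-3 = 4.636 × 10^-3 mol
n(H2C2O4) in the whole flask = 4.636 × 10^-3 × 500.0/50.00 = 0.04636 mol
mass of H2C2O4 = 0.04636 × 90.03 = 4.173 g
% H2C2O4 = 4.173 / 5.681 × 100 = 73.46 %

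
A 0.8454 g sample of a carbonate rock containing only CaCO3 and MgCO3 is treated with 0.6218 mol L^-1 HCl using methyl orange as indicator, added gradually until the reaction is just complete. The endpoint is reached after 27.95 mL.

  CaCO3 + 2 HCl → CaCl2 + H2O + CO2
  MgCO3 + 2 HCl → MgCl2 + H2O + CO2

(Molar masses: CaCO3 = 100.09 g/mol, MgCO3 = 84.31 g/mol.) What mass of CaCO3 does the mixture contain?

n(HCl) = 0.02795 × 0.6218 = 0.01738 mol
Let x = n(CaCO3), y = n(MgCO3).
Titrant: 2x + 2y = 0.01738;  mass: 100.09x + 84.31y = 0.8454
Solving, x = 7.147 × 10^-3 mol, y = 1.543 × 10^-3 mol
mass of CaCO3 = 7.147 × 10^-3 × 100.09 = 0.7153 g

0.7153 g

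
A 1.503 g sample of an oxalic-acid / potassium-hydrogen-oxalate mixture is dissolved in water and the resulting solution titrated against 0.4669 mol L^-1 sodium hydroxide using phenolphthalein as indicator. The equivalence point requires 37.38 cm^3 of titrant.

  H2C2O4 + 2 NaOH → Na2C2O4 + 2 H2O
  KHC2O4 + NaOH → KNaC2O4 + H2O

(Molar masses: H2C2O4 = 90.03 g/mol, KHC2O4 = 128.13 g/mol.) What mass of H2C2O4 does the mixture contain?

0.3971 g

n(NaOH) = 0.03738 × 0.4669 = 0.01745 mol
Let x = n(H2C2O4), y = n(KHC2O4).
Titrant: 2x + 1y = 0.01745;  mass: 90.03x + 128.13y = 1.503
Solving, x = 4.411 × 10^-3 mol, y = 8.631 × 10^-3 mol
mass of H2C2O4 = 4.411 × 10^-3 × 90.03 = 0.3971 g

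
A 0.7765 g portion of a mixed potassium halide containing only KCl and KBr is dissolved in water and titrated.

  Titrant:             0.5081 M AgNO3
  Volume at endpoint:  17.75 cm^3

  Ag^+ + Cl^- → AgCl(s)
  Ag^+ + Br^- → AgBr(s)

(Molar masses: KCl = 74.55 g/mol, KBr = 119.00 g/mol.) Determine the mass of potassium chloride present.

n(AgNO3) = 0.01775 × 0.5081 = 9.019 × 10^-3 mol
Let x = n(KCl), y = n(KBr).
Titrant: 1x + 1y = 9.019 × 10^-3;  mass: 74.55x + 119.00y = 0.7765
Solving, x = 6.676 × 10^-3 mol, y = 2.343 × 10^-3 mol
mass of KCl = 6.676 × 10^-3 × 74.55 = 0.4977 g

0.4977 g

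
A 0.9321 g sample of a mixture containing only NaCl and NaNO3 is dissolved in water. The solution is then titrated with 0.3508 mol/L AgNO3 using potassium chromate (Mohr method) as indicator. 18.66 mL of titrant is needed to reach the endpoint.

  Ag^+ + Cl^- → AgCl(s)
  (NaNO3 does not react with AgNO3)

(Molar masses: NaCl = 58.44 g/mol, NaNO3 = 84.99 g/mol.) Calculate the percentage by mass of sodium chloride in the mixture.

n(AgNO3) = 0.01866 × 0.3508 = 6.546 × 10^-3 mol
Let x = n(NaCl), y = n(NaNO3).
Titrant: 1x = 6.546 × 10^-3;  mass: 58.44x + 84.99y = 0.9321
Solving, x = 6.546 × 10^-3 mol, y = 6.466 × 10^-3 mol
mass of NaCl = 6.546 × 10^-3 × 58.44 = 0.3825 g
% NaCl = 0.3825 / 0.9321 × 100 = 41.04 %

41.04 %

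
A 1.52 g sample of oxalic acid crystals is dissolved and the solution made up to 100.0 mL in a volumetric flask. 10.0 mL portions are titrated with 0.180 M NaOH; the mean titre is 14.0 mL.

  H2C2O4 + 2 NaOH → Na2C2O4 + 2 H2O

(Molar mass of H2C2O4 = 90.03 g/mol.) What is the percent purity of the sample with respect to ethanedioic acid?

74.6 %

n(NaOH) per titration = 0.0140 × 0.180 = 2.52 × 10^-3 mol
From the 1:2 ratio, n(H2C2O4) in each aliquot = 1/2 × 2.52 × 10^-3 = 1.26 × 10^-3 mol
n(H2C2O4) in the whole flask = 1.26 × 10^-3 × 100.0/10.0 = 0.0126 mol
mass of H2C2O4 = 0.0126 × 90.03 = 1.13 g
% H2C2O4 = 1.13 / 1.52 × 100 = 74.6 %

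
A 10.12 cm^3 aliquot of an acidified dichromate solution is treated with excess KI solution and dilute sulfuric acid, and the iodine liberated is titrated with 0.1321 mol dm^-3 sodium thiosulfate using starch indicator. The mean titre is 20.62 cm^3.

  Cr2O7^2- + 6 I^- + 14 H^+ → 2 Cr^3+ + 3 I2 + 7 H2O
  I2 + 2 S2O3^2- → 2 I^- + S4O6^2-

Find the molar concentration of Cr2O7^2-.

n(S2O3^2-) = 0.02062 × 0.1321 = 2.724 × 10^-3 mol
n(I2) = n(S2O3^2-)/2 = 1.362 × 10^-3 mol
From the 1:3 ratio, n(Cr2O7^2-) in the aliquot = 1/3 × 1.362 × 10^-3 = 4.540 × 10^-4 mol
[Cr2O7^2-] = 4.540 × 10^-4 / 0.01012 = 0.04486 mol/L

0.04486 mol/L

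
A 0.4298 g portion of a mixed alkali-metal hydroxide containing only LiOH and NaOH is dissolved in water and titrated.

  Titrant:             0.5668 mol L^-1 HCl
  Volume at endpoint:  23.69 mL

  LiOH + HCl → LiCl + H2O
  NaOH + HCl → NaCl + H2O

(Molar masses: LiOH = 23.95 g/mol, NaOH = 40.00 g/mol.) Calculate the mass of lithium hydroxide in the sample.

n(HCl) = 0.02369 × 0.5668 = 0.01343 mol
Let x = n(LiOH), y = n(NaOH).
Titrant: 1x + 1y = 0.01343;  mass: 23.95x + 40.00y = 0.4298
Solving, x = 6.685 × 10^-3 mol, y = 6.742 × 10^-3 mol
mass of LiOH = 6.685 × 10^-3 × 23.95 = 0.1601 g

0.1601 g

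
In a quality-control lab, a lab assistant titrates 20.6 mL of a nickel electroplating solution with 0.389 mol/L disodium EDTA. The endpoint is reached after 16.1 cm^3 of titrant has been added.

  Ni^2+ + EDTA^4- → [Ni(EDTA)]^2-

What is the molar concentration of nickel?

0.304 mol/L

n(EDTA) = 0.0161 L × 0.389 mol/L = 6.26 × 10^-3 mol
n(Ni2+) = 6.26 × 10^-3 mol (1:1 mole ratio)
[Ni2+] = 6.26 × 10^-3 mol / 0.0206 L = 0.304 mol/L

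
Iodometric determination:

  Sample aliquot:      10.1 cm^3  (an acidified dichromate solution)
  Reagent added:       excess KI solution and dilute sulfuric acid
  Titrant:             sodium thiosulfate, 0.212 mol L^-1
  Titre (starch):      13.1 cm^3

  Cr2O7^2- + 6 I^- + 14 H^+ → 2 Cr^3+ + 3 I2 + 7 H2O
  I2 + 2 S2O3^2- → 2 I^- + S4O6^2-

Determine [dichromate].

n(S2O3^2-) = 0.0131 × 0.212 = 2.78 × 10^-3 mol
n(I2) = n(S2O3^2-)/2 = 1.39 × 10^-3 mol
From the 1:3 ratio, n(Cr2O7^2-) in the aliquot = 1/3 × 1.39 × 10^-3 = 4.63 × 10^-4 mol
[Cr2O7^2-] = 4.63 × 10^-4 / 0.0101 = 0.0458 mol/L

0.0458 mol/L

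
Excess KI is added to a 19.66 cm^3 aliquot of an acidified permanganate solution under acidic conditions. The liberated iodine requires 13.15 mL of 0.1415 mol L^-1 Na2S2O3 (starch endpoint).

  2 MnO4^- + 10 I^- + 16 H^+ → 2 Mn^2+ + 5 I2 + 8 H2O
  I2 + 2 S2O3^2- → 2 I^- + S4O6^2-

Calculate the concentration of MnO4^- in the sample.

n(S2O3^2-) = 0.01315 × 0.1415 = 1.861 × 10^-3 mol
n(I2) = n(S2O3^2-)/2 = 9.304 × 10^-4 mol
From the 2:5 ratio, n(MnO4^-) in the aliquot = 2/5 × 9.304 × 10^-4 = 3.721 × 10^-4 mol
[MnO4^-] = 3.721 × 10^-4 / 0.01966 = 0.01893 mol/L

0.01893 mol/L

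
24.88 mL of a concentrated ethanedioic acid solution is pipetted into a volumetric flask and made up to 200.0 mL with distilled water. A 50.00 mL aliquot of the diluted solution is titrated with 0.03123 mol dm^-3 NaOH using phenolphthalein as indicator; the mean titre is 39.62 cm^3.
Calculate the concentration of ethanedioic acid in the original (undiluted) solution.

H2C2O4 + 2 NaOH → Na2C2O4 + 2 H2O
n(NaOH) = 0.03962 × 0.03123 = 1.237 × 10^-3 mol
From the 1:2 ratio, n(H2C2O4) in the aliquot = 1/2 × 1.237 × 10^-3 = 6.187 × 10^-4 mol
[H2C2O4]_dilute = 6.187 × 10^-4 / 0.05000 = 0.01237 mol/L
Dilution factor = 200.0 / 24.88 = 8.039
[H2C2O4]_stock = 0.01237 × 8.039 = 0.09946 mol/L

0.09946 mol/L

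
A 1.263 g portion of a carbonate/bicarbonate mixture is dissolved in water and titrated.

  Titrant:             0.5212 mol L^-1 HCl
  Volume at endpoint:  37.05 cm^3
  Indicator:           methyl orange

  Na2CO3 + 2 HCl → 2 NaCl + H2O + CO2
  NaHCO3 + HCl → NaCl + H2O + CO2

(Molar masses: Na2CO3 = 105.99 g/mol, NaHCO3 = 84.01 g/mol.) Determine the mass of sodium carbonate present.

n(HCl) = 0.03705 × 0.5212 = 0.01931 mol
Let x = n(Na2CO3), y = n(NaHCO3).
Titrant: 2x + 1y = 0.01931;  mass: 105.99x + 84.01y = 1.263
Solving, x = 5.792 × 10^-3 mol, y = 7.727 × 10^-3 mol
mass of Na2CO3 = 5.792 × 10^-3 × 105.99 = 0.6139 g

0.6139 g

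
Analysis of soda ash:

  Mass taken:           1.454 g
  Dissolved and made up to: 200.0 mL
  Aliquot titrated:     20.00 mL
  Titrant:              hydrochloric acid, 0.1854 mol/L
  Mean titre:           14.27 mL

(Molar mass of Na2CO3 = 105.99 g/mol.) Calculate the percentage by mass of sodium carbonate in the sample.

96.43 %

Na2CO3 + 2 HCl → 2 NaCl + H2O + CO2
n(HCl) per titration = 0.01427 × 0.1854 = 2.646 × 10^-3 mol
From the 1:2 ratio, n(Na2CO3) in each aliquot = 1/2 × 2.646 × 10^-3 = 1.323 × 10^-3 mol
n(Na2CO3) in the whole flask = 1.323 × 10^-3 × 200.0/20.00 = 0.01323 mol
mass of Na2CO3 = 0.01323 × 105.99 = 1.402 g
% Na2CO3 = 1.402 / 1.454 × 100 = 96.43 %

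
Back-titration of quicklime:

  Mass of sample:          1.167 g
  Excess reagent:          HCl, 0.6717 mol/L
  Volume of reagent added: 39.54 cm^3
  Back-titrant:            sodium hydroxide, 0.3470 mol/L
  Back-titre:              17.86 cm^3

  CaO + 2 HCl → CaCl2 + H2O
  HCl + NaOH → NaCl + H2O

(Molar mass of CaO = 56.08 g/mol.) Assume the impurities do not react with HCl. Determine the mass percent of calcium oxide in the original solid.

n(HCl) added = 0.03954 × 0.6717 = 0.02656 mol
n(NaOH) used in back-titration = 0.01786 × 0.3470 = 6.197 × 10^-3 mol
n(HCl) left over = 6.197 × 10^-3 mol (1:1 ratio)
n(HCl) consumed by analyte = 0.02656 − 6.197 × 10^-3 = 0.02036 mol
From the 1:2 ratio, n(CaO) = 1/2 × 0.02036 = 0.01018 mol
mass of CaO = 0.01018 × 56.08 = 0.5709 g
% CaO = 0.5709 / 1.167 × 100 = 48.92 %

48.92 %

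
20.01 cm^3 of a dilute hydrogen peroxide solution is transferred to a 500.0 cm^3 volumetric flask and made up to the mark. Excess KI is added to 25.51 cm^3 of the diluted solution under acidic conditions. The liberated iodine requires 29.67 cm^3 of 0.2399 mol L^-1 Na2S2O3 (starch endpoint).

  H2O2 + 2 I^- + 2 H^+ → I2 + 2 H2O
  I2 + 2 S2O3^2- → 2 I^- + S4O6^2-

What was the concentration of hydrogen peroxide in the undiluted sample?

3.486 mol/L

n(S2O3^2-) = 0.02967 × 0.2399 = 7.118 × 10^-3 mol
n(I2) = n(S2O3^2-)/2 = 3.559 × 10^-3 mol
n(H2O2) in the aliquot = 3.559 × 10^-3 mol (1:1 ratio)
[H2O2]_dilute = 3.559 × 10^-3 / 0.02551 = 0.1395 mol/L
[H2O2]_original = 0.1395 × 500.0/20.01 = 3.486 mol/L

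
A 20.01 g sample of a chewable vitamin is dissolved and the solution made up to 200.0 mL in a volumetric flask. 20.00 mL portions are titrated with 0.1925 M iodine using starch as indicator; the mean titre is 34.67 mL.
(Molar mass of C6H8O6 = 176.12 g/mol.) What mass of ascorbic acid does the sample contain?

C6H8O6 + I2 → C6H6O6 + 2 HI
n(I2) per titration = 0.03467 × 0.1925 = 6.674 × 10^-3 mol
n(C6H8O6) in each aliquot = 6.674 × 10^-3 mol (1:1 ratio)
n(C6H8O6) in the whole flask = 6.674 × 10^-3 × 200.0/20.00 = 0.06674 mol
mass of C6H8O6 = 0.06674 × 176.12 = 11.75 g

11.75 g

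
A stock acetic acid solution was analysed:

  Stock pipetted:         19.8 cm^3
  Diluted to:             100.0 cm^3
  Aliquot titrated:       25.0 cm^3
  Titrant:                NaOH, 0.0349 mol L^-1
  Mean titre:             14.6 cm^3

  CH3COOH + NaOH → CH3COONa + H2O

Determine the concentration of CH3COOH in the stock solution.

n(NaOH) = 0.0146 × 0.0349 = 5.10 × 10^-4 mol
n(CH3COOH) in the aliquot = 5.10 × 10^-4 mol (1:1 ratio)
[CH3COOH]_dilute = 5.10 × 10^-4 / 0.0250 = 0.0204 mol/L
Dilution factor = 100.0 / 19.8 = 5.051
[CH3COOH]_stock = 0.0204 × 5.051 = 0.103 mol/L

0.103 mol/L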